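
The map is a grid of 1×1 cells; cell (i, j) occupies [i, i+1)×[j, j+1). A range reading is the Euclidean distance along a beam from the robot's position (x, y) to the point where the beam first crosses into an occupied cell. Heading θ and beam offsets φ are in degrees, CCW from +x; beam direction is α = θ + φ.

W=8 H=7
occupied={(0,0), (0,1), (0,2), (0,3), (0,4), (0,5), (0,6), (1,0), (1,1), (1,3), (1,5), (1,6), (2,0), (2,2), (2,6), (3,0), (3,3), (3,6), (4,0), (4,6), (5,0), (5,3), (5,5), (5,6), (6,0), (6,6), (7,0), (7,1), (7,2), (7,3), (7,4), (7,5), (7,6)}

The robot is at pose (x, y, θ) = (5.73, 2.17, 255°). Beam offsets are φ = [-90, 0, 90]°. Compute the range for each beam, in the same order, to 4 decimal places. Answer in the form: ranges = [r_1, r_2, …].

ranges = [2.8263, 1.2113, 1.3148]

beam 1: φ=-90°, α=165°
  cosα=-0.9659 sinα=0.2588 | (5,2) | tMaxX 0.7558 tMaxY 3.2069 | tΔX 1.0353 tΔY 3.8637
    t=0.7558 [x] (4,2)
    t=1.7910 [x] (3,2)
    t=2.8263 [x] (2,2) — stop
  → r_1 = 2.8263
beam 2: φ=0°, α=255°
  cosα=-0.2588 sinα=-0.9659 | (5,2) | tMaxX 2.8205 tMaxY 0.1760 | tΔX 3.8637 tΔY 1.0353
    t=0.1760 [y] (5,1)
    t=1.2113 [y] (5,0) — stop
  → r_2 = 1.2113
beam 3: φ=90°, α=345°
  cosα=0.9659 sinα=-0.2588 | (5,2) | tMaxX 0.2795 tMaxY 0.6568 | tΔX 1.0353 tΔY 3.8637
    t=0.2795 [x] (6,2)
    t=0.6568 [y] (6,1)
    t=1.3148 [x] (7,1) — stop
  → r_3 = 1.3148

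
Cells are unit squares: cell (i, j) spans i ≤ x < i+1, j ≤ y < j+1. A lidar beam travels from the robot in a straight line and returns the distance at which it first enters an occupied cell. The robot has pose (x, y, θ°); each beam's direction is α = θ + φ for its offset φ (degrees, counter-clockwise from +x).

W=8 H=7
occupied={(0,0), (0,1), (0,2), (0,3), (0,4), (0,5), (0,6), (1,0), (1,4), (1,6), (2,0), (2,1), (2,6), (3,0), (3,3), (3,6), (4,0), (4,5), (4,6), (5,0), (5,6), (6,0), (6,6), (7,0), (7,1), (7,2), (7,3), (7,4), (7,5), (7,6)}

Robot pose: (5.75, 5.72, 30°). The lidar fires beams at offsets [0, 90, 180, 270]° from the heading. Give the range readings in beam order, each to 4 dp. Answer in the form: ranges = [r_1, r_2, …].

ranges = [0.5600, 0.3233, 0.8660, 2.5000]

beam 1: φ=0°, α=30°
  dir = (cos 30°, sin 30°) = (0.8660, 0.5000); from cell (5,5)
  next x-line at t=0.2887, next y-line at t=0.5600; Δt_x=1.1547, Δt_y=2.0000
    x: enter (6,5) at t=0.2887
    y: enter (6,6) at t=0.5600 ← occupied
  → r_1 = 0.5600
beam 2: φ=90°, α=120°
  dir = (cos 120°, sin 120°) = (-0.5000, 0.8660); from cell (5,5)
  next x-line at t=1.5000, next y-line at t=0.3233; Δt_x=2.0000, Δt_y=1.1547
    y: enter (5,6) at t=0.3233 ← occupied
  → r_2 = 0.3233
beam 3: φ=180°, α=210°
  dir = (cos 210°, sin 210°) = (-0.8660, -0.5000); from cell (5,5)
  next x-line at t=0.8660, next y-line at t=1.4400; Δt_x=1.1547, Δt_y=2.0000
    x: enter (4,5) at t=0.8660 ← occupied
  → r_3 = 0.8660
beam 4: φ=270°, α=300°
  dir = (cos 300°, sin 300°) = (0.5000, -0.8660); from cell (5,5)
  next x-line at t=0.5000, next y-line at t=0.8314; Δt_x=2.0000, Δt_y=1.1547
    x: enter (6,5) at t=0.5000
    y: enter (6,4) at t=0.8314
    y: enter (6,3) at t=1.9861
    x: enter (7,3) at t=2.5000 ← occupied
  → r_4 = 2.5000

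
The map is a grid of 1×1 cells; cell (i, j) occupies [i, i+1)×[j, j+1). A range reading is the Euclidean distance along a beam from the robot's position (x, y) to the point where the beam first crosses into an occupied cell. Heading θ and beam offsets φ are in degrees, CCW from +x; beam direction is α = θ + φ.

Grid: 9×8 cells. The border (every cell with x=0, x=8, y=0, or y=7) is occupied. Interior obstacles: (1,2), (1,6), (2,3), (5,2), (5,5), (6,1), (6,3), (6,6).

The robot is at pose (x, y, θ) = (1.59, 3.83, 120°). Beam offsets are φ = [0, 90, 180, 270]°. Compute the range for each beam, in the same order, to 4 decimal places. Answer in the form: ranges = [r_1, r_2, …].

beam 1: φ=0°, α=120°
  direction (-0.5000, 0.8660); cell (1,3); t to first gridline: x 1.1800, y 0.1963 (then +2.0000 / +1.1547)
    (1,4) via y @ 0.1963
    (0,4) via x @ 1.1800  # hit
  → r_1 = 1.1800
beam 2: φ=90°, α=210°
  direction (-0.8660, -0.5000); cell (1,3); t to first gridline: x 0.6813, y 1.6600 (then +1.1547 / +2.0000)
    (0,3) via x @ 0.6813  # hit
  → r_2 = 0.6813
beam 3: φ=180°, α=300°
  direction (0.5000, -0.8660); cell (1,3); t to first gridline: x 0.8200, y 0.9584 (then +2.0000 / +1.1547)
    (2,3) via x @ 0.8200  # hit
  → r_3 = 0.8200
beam 4: φ=270°, α=30°
  direction (0.8660, 0.5000); cell (1,3); t to first gridline: x 0.4734, y 0.3400 (then +1.1547 / +2.0000)
    (1,4) via y @ 0.3400
    (2,4) via x @ 0.4734
    (3,4) via x @ 1.6281
    (3,5) via y @ 2.3400
    (4,5) via x @ 2.7828
    (5,5) via x @ 3.9375  # hit
  → r_4 = 3.9375

ranges = [1.1800, 0.6813, 0.8200, 3.9375]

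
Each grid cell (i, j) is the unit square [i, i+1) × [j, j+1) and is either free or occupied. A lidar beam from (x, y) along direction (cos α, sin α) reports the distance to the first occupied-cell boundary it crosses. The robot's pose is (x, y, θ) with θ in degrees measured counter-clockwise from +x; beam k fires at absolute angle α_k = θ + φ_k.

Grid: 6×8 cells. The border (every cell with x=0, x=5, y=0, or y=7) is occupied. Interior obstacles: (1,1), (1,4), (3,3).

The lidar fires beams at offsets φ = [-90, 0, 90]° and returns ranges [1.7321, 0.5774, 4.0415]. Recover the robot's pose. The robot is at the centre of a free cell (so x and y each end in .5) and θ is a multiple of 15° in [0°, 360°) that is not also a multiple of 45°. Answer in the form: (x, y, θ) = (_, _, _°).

(x, y, θ) = (2.5, 3.5, 330°)

The pose lattice has 21·16 = 336 candidates. Test each by forward raycasting.
  (3.5, 5.5, 255°): beam 1 = 2.5882 ≠ 1.7321 ✗
  (1.5, 5.5, 255°): beam 1 = 0.5176 ≠ 1.7321 ✗
  (4.5, 1.5, 345°): beam 1 = 0.5176 ≠ 1.7321 ✗
  (3.5, 6.5, 240°): beam 1 = 1.0000 ≠ 1.7321 ✗
  (1.5, 5.5, 195°): beam 1 = 1.5529 ≠ 1.7321 ✗
  …
  (2.5, 3.5, 330°): r_1=1.7321, r_2=0.5774, r_3=4.0415 — all match ✓
Only this pose fits every beam.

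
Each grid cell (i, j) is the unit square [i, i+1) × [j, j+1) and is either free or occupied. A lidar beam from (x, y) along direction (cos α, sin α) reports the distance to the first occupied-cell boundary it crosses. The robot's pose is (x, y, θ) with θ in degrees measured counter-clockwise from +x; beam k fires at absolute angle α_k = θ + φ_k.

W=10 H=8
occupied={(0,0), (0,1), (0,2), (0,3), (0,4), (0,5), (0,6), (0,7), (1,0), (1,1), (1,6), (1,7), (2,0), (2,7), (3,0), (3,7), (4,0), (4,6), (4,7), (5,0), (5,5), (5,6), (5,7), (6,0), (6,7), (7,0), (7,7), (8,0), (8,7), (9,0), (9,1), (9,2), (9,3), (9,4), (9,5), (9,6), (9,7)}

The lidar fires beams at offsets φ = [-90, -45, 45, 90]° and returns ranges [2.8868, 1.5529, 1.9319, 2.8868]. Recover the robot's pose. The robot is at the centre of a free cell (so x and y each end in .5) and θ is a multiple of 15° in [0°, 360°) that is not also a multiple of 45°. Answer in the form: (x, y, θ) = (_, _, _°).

(x, y, θ) = (2.5, 3.5, 210°)

The pose lattice has 43·16 = 688 candidates. Test each by forward raycasting.
  (5.5, 3.5, 165°): beam 1 = 1.5529 ≠ 2.8868 ✗
  (6.5, 2.5, 345°): beam 1 = 1.5529 ≠ 2.8868 ✗
  (4.5, 2.5, 345°): beam 1 = 1.5529 ≠ 2.8868 ✗
  (8.5, 2.5, 330°): beam 1 = 1.7321 ≠ 2.8868 ✗
  …
  (2.5, 3.5, 210°): r_1=2.8868, r_2=1.5529, r_3=1.9319, r_4=2.8868 — all match ✓
No second candidate reproduces the full scan.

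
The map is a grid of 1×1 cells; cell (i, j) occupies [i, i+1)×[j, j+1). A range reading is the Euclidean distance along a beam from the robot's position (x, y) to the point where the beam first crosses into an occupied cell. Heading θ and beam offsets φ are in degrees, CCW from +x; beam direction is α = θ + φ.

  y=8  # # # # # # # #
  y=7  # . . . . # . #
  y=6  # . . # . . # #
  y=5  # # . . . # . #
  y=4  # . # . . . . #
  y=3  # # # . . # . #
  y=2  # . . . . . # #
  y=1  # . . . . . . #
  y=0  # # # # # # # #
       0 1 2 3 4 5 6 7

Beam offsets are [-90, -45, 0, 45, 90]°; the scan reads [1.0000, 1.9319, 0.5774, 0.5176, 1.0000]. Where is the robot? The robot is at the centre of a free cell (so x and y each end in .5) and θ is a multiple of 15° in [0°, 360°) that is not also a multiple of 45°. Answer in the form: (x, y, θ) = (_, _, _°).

Candidates: 32 free-cell centres × 16 headings = 512 poses. Raycast each; keep the one whose scan matches to 4 dp.
  (6.5, 7.5, 210°): beam 1 = 0.5774 ≠ 1.0000 ✗
  (3.5, 5.5, 210°): beam 1 = 0.5774 ≠ 1.0000 ✗
  (5.5, 6.5, 165°): beam 1 = 0.5176 ≠ 1.0000 ✗
  (1.5, 4.5, 240°): beam 1 = 0.5774 ≠ 1.0000 ✗
  (1.5, 4.5, 345°): beam 1 = 0.5176 ≠ 1.0000 ✗
  …
  (2.5, 7.5, 60°): r_1=1.0000, r_2=1.9319, r_3=0.5774, r_4=0.5176, r_5=1.0000 — all match ✓
Only this pose fits every beam.

(x, y, θ) = (2.5, 7.5, 60°)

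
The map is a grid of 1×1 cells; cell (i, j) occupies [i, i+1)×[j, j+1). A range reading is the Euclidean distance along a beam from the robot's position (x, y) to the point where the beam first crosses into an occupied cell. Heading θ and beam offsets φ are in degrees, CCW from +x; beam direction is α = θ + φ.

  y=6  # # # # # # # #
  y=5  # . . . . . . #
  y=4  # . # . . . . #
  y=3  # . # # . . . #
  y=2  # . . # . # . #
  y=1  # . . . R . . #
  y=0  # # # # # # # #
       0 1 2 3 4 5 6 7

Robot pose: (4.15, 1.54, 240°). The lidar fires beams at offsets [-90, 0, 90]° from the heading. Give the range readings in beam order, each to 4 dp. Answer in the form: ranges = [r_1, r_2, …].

beam 1: φ=-90°, α=150°
  dir = (cos 150°, sin 150°) = (-0.8660, 0.5000); from cell (4,1)
  next x-line at t=0.1732, next y-line at t=0.9200; Δt_x=1.1547, Δt_y=2.0000
    x: enter (3,1) at t=0.1732
    y: enter (3,2) at t=0.9200 ← occupied
  → r_1 = 0.9200
beam 2: φ=0°, α=240°
  dir = (cos 240°, sin 240°) = (-0.5000, -0.8660); from cell (4,1)
  next x-line at t=0.3000, next y-line at t=0.6235; Δt_x=2.0000, Δt_y=1.1547
    x: enter (3,1) at t=0.3000
    y: enter (3,0) at t=0.6235 ← occupied
  → r_2 = 0.6235
beam 3: φ=90°, α=330°
  dir = (cos 330°, sin 330°) = (0.8660, -0.5000); from cell (4,1)
  next x-line at t=0.9815, next y-line at t=1.0800; Δt_x=1.1547, Δt_y=2.0000
    x: enter (5,1) at t=0.9815
    y: enter (5,0) at t=1.0800 ← occupied
  → r_3 = 1.0800

ranges = [0.9200, 0.6235, 1.0800]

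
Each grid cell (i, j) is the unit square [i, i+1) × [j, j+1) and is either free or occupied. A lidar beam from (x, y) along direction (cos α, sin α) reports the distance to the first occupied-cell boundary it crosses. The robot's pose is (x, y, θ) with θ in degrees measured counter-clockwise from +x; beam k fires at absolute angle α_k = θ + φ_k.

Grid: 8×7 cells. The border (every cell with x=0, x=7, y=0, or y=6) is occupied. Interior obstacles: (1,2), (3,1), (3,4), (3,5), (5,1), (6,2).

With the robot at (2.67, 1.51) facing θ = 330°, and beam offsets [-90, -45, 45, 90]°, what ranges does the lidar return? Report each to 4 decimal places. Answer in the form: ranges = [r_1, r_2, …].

ranges = [0.5889, 0.5280, 0.3416, 5.1846]

beam 1: φ=-90°, α=240°
  dir = (cos 240°, sin 240°) = (-0.5000, -0.8660); from cell (2,1)
  next x-line at t=1.3400, next y-line at t=0.5889; Δt_x=2.0000, Δt_y=1.1547
    y: enter (2,0) at t=0.5889 ← occupied
  → r_1 = 0.5889
beam 2: φ=-45°, α=285°
  dir = (cos 285°, sin 285°) = (0.2588, -0.9659); from cell (2,1)
  next x-line at t=1.2750, next y-line at t=0.5280; Δt_x=3.8637, Δt_y=1.0353
    y: enter (2,0) at t=0.5280 ← occupied
  → r_2 = 0.5280
beam 3: φ=45°, α=15°
  dir = (cos 15°, sin 15°) = (0.9659, 0.2588); from cell (2,1)
  next x-line at t=0.3416, next y-line at t=1.8932; Δt_x=1.0353, Δt_y=3.8637
    x: enter (3,1) at t=0.3416 ← occupied
  → r_3 = 0.3416
beam 4: φ=90°, α=60°
  dir = (cos 60°, sin 60°) = (0.5000, 0.8660); from cell (2,1)
  next x-line at t=0.6600, next y-line at t=0.5658; Δt_x=2.0000, Δt_y=1.1547
    y: enter (2,2) at t=0.5658
    x: enter (3,2) at t=0.6600
    y: enter (3,3) at t=1.7205
    x: enter (4,3) at t=2.6600
    y: enter (4,4) at t=2.8752
    y: enter (4,5) at t=4.0299
    x: enter (5,5) at t=4.6600
    y: enter (5,6) at t=5.1846 ← occupied
  → r_4 = 5.1846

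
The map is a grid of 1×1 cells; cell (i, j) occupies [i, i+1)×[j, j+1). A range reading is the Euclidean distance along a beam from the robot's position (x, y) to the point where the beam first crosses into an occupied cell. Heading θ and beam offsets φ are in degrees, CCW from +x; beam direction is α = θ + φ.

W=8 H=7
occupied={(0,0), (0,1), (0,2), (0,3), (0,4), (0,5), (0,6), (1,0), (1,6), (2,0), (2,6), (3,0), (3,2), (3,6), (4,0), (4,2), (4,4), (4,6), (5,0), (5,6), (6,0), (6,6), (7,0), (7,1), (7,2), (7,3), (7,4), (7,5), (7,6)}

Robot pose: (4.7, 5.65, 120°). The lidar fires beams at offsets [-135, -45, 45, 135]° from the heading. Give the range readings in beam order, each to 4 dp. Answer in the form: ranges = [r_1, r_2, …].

beam 1: φ=-135°, α=345°
  dir = (cos 345°, sin 345°) = (0.9659, -0.2588); from cell (4,5)
  next x-line at t=0.3106, next y-line at t=2.5114; Δt_x=1.0353, Δt_y=3.8637
    x: enter (5,5) at t=0.3106
    x: enter (6,5) at t=1.3459
    x: enter (7,5) at t=2.3811 ← occupied
  → r_1 = 2.3811
beam 2: φ=-45°, α=75°
  dir = (cos 75°, sin 75°) = (0.2588, 0.9659); from cell (4,5)
  next x-line at t=1.1591, next y-line at t=0.3623; Δt_x=3.8637, Δt_y=1.0353
    y: enter (4,6) at t=0.3623 ← occupied
  → r_2 = 0.3623
beam 3: φ=45°, α=165°
  dir = (cos 165°, sin 165°) = (-0.9659, 0.2588); from cell (4,5)
  next x-line at t=0.7247, next y-line at t=1.3523; Δt_x=1.0353, Δt_y=3.8637
    x: enter (3,5) at t=0.7247
    y: enter (3,6) at t=1.3523 ← occupied
  → r_3 = 1.3523
beam 4: φ=135°, α=255°
  dir = (cos 255°, sin 255°) = (-0.2588, -0.9659); from cell (4,5)
  next x-line at t=2.7046, next y-line at t=0.6729; Δt_x=3.8637, Δt_y=1.0353
    y: enter (4,4) at t=0.6729 ← occupied
  → r_4 = 0.6729

ranges = [2.3811, 0.3623, 1.3523, 0.6729]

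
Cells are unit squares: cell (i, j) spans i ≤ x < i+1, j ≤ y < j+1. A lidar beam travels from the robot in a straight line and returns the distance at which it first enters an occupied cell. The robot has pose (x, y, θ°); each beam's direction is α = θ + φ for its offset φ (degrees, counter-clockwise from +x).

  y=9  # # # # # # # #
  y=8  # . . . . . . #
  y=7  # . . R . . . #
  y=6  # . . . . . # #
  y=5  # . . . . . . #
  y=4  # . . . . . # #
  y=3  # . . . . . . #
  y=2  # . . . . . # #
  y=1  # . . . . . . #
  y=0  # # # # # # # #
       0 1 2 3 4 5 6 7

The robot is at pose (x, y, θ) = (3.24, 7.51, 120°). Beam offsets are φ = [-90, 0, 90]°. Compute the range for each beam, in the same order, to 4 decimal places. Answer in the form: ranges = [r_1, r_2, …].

ranges = [2.9800, 1.7205, 2.5865]

beam 1: φ=-90°, α=30°
  dir = (cos 30°, sin 30°) = (0.8660, 0.5000); from cell (3,7)
  next x-line at t=0.8776, next y-line at t=0.9800; Δt_x=1.1547, Δt_y=2.0000
    x: enter (4,7) at t=0.8776
    y: enter (4,8) at t=0.9800
    x: enter (5,8) at t=2.0323
    y: enter (5,9) at t=2.9800 ← occupied
  → r_1 = 2.9800
beam 2: φ=0°, α=120°
  dir = (cos 120°, sin 120°) = (-0.5000, 0.8660); from cell (3,7)
  next x-line at t=0.4800, next y-line at t=0.5658; Δt_x=2.0000, Δt_y=1.1547
    x: enter (2,7) at t=0.4800
    y: enter (2,8) at t=0.5658
    y: enter (2,9) at t=1.7205 ← occupied
  → r_2 = 1.7205
beam 3: φ=90°, α=210°
  dir = (cos 210°, sin 210°) = (-0.8660, -0.5000); from cell (3,7)
  next x-line at t=0.2771, next y-line at t=1.0200; Δt_x=1.1547, Δt_y=2.0000
    x: enter (2,7) at t=0.2771
    y: enter (2,6) at t=1.0200
    x: enter (1,6) at t=1.4318
    x: enter (0,6) at t=2.5865 ← occupied
  → r_3 = 2.5865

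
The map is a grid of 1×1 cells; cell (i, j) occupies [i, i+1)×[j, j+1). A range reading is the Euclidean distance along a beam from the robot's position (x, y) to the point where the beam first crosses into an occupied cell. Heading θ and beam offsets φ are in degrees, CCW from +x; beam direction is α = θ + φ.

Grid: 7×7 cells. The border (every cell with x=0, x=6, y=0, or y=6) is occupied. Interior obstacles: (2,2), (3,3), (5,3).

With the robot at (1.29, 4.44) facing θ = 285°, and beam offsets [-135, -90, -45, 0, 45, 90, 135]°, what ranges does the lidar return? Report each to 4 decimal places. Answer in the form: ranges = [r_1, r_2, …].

ranges = [0.3349, 0.3002, 0.5800, 3.5614, 1.9745, 4.8762, 1.8013]

beam 1: φ=-135°, α=150°
  direction (-0.8660, 0.5000); cell (1,4); t to first gridline: x 0.3349, y 1.1200 (then +1.1547 / +2.0000)
    (0,4) via x @ 0.3349  # hit
  → r_1 = 0.3349
beam 2: φ=-90°, α=195°
  direction (-0.9659, -0.2588); cell (1,4); t to first gridline: x 0.3002, y 1.7000 (then +1.0353 / +3.8637)
    (0,4) via x @ 0.3002  # hit
  → r_2 = 0.3002
beam 3: φ=-45°, α=240°
  direction (-0.5000, -0.8660); cell (1,4); t to first gridline: x 0.5800, y 0.5081 (then +2.0000 / +1.1547)
    (1,3) via y @ 0.5081
    (0,3) via x @ 0.5800  # hit
  → r_3 = 0.5800
beam 4: φ=0°, α=285°
  direction (0.2588, -0.9659); cell (1,4); t to first gridline: x 2.7432, y 0.4555 (then +3.8637 / +1.0353)
    (1,3) via y @ 0.4555
    (1,2) via y @ 1.4908
    (1,1) via y @ 2.5261
    (2,1) via x @ 2.7432
    (2,0) via y @ 3.5614  # hit
  → r_4 = 3.5614
beam 5: φ=45°, α=330°
  direction (0.8660, -0.5000); cell (1,4); t to first gridline: x 0.8198, y 0.8800 (then +1.1547 / +2.0000)
    (2,4) via x @ 0.8198
    (2,3) via y @ 0.8800
    (3,3) via x @ 1.9745  # hit
  → r_5 = 1.9745
beam 6: φ=90°, α=15°
  direction (0.9659, 0.2588); cell (1,4); t to first gridline: x 0.7350, y 2.1637 (then +1.0353 / +3.8637)
    (2,4) via x @ 0.7350
    (3,4) via x @ 1.7703
    (3,5) via y @ 2.1637
    (4,5) via x @ 2.8056
    (5,5) via x @ 3.8409
    (6,5) via x @ 4.8762  # hit
  → r_6 = 4.8762
beam 7: φ=135°, α=60°
  direction (0.5000, 0.8660); cell (1,4); t to first gridline: x 1.4200, y 0.6466 (then +2.0000 / +1.1547)
    (1,5) via y @ 0.6466
    (2,5) via x @ 1.4200
    (2,6) via y @ 1.8013  # hit
  → r_7 = 1.8013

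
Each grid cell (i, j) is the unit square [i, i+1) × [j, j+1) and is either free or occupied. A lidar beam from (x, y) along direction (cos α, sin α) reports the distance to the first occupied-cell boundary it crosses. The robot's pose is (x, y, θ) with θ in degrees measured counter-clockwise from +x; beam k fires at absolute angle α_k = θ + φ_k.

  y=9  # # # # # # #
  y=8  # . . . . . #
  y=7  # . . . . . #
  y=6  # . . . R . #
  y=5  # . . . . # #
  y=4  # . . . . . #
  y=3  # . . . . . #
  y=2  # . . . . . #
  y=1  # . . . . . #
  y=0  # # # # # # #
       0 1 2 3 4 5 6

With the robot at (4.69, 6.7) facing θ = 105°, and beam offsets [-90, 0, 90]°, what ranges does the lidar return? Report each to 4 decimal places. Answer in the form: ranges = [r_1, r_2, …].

ranges = [1.3562, 2.3811, 3.8202]

beam 1: φ=-90°, α=15°
  d=(0.9659,0.2588)  start (4,6)  tX=0.3209 tY=1.1591  stride 1/|dx|=1.0353 1/|dy|=3.8637
    cross x-line → (5,6), t=0.3209
    cross y-line → (5,7), t=1.1591
    cross x-line → (6,7), t=1.3562 (wall)
  → r_1 = 1.3562
beam 2: φ=0°, α=105°
  d=(-0.2588,0.9659)  start (4,6)  tX=2.6660 tY=0.3106  stride 1/|dx|=3.8637 1/|dy|=1.0353
    cross y-line → (4,7), t=0.3106
    cross y-line → (4,8), t=1.3459
    cross y-line → (4,9), t=2.3811 (wall)
  → r_2 = 2.3811
beam 3: φ=90°, α=195°
  d=(-0.9659,-0.2588)  start (4,6)  tX=0.7143 tY=2.7046  stride 1/|dx|=1.0353 1/|dy|=3.8637
    cross x-line → (3,6), t=0.7143
    cross x-line → (2,6), t=1.7496
    cross y-line → (2,5), t=2.7046
    cross x-line → (1,5), t=2.7849
    cross x-line → (0,5), t=3.8202 (wall)
  → r_3 = 3.8202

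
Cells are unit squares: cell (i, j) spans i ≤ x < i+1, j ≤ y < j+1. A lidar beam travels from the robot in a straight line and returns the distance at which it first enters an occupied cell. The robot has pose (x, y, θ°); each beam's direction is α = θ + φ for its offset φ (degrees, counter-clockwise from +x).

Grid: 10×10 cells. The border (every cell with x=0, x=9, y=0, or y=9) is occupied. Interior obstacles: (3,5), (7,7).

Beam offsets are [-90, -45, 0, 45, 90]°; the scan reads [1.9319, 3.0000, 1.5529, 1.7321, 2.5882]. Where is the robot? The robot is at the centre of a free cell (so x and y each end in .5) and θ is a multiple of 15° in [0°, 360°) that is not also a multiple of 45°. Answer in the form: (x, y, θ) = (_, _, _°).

(x, y, θ) = (2.5, 3.5, 165°)

The pose lattice has 62·16 = 992 candidates. Test each by forward raycasting.
  (3.5, 6.5, 105°): beam 1 = 3.6235 ≠ 1.9319 ✗
  (5.5, 5.5, 240°): beam 1 = 5.1962 ≠ 1.9319 ✗
  (8.5, 2.5, 120°): beam 1 = 0.5774 ≠ 1.9319 ✗
  (5.5, 4.5, 105°): beam 1 = 3.6235 ≠ 1.9319 ✗
  …
  (2.5, 3.5, 165°): r_1=1.9319, r_2=3.0000, r_3=1.5529, r_4=1.7321, r_5=2.5882 — all match ✓
No second candidate reproduces the full scan.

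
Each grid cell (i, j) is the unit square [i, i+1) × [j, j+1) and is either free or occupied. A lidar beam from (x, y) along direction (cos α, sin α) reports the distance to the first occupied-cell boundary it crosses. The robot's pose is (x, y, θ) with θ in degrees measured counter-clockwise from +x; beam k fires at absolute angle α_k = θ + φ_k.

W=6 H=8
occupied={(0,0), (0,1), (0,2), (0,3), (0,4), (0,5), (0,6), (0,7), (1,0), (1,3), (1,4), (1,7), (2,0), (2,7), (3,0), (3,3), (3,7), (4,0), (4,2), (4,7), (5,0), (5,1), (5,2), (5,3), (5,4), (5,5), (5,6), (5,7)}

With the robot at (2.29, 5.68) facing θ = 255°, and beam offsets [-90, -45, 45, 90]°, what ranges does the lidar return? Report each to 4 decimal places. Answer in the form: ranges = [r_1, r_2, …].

beam 1: φ=-90°, α=165°
  d=(-0.9659,0.2588)  start (2,5)  tX=0.3002 tY=1.2364  stride 1/|dx|=1.0353 1/|dy|=3.8637
    cross x-line → (1,5), t=0.3002
    cross y-line → (1,6), t=1.2364
    cross x-line → (0,6), t=1.3355 (wall)
  → r_1 = 1.3355
beam 2: φ=-45°, α=210°
  d=(-0.8660,-0.5000)  start (2,5)  tX=0.3349 tY=1.3600  stride 1/|dx|=1.1547 1/|dy|=2.0000
    cross x-line → (1,5), t=0.3349
    cross y-line → (1,4), t=1.3600 (wall)
  → r_2 = 1.3600
beam 3: φ=45°, α=300°
  d=(0.5000,-0.8660)  start (2,5)  tX=1.4200 tY=0.7852  stride 1/|dx|=2.0000 1/|dy|=1.1547
    cross y-line → (2,4), t=0.7852
    cross x-line → (3,4), t=1.4200
    cross y-line → (3,3), t=1.9399 (wall)
  → r_3 = 1.9399
beam 4: φ=90°, α=345°
  d=(0.9659,-0.2588)  start (2,5)  tX=0.7350 tY=2.6273  stride 1/|dx|=1.0353 1/|dy|=3.8637
    cross x-line → (3,5), t=0.7350
    cross x-line → (4,5), t=1.7703
    cross y-line → (4,4), t=2.6273
    cross x-line → (5,4), t=2.8056 (wall)
  → r_4 = 2.8056

ranges = [1.3355, 1.3600, 1.9399, 2.8056]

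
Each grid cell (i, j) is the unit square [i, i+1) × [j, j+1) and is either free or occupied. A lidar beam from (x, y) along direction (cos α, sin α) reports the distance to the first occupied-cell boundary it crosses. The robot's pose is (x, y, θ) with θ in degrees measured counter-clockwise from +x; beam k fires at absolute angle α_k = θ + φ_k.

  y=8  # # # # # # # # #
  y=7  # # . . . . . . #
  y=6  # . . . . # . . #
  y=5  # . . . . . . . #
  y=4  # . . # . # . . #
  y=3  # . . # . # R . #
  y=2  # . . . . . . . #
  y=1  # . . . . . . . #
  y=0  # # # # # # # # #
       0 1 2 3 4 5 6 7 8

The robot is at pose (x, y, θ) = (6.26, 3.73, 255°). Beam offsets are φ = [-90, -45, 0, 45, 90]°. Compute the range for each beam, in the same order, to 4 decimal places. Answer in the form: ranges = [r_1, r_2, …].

beam 1: φ=-90°, α=165°
  direction (-0.9659, 0.2588); cell (6,3); t to first gridline: x 0.2692, y 1.0432 (then +1.0353 / +3.8637)
    (5,3) via x @ 0.2692  # hit
  → r_1 = 0.2692
beam 2: φ=-45°, α=210°
  direction (-0.8660, -0.5000); cell (6,3); t to first gridline: x 0.3002, y 1.4600 (then +1.1547 / +2.0000)
    (5,3) via x @ 0.3002  # hit
  → r_2 = 0.3002
beam 3: φ=0°, α=255°
  direction (-0.2588, -0.9659); cell (6,3); t to first gridline: x 1.0046, y 0.7558 (then +3.8637 / +1.0353)
    (6,2) via y @ 0.7558
    (5,2) via x @ 1.0046
    (5,1) via y @ 1.7910
    (5,0) via y @ 2.8263  # hit
  → r_3 = 2.8263
beam 4: φ=45°, α=300°
  direction (0.5000, -0.8660); cell (6,3); t to first gridline: x 1.4800, y 0.8429 (then +2.0000 / +1.1547)
    (6,2) via y @ 0.8429
    (7,2) via x @ 1.4800
    (7,1) via y @ 1.9976
    (7,0) via y @ 3.1523  # hit
  → r_4 = 3.1523
beam 5: φ=90°, α=345°
  direction (0.9659, -0.2588); cell (6,3); t to first gridline: x 0.7661, y 2.8205 (then +1.0353 / +3.8637)
    (7,3) via x @ 0.7661
    (8,3) via x @ 1.8014  # hit
  → r_5 = 1.8014

ranges = [0.2692, 0.3002, 2.8263, 3.1523, 1.8014]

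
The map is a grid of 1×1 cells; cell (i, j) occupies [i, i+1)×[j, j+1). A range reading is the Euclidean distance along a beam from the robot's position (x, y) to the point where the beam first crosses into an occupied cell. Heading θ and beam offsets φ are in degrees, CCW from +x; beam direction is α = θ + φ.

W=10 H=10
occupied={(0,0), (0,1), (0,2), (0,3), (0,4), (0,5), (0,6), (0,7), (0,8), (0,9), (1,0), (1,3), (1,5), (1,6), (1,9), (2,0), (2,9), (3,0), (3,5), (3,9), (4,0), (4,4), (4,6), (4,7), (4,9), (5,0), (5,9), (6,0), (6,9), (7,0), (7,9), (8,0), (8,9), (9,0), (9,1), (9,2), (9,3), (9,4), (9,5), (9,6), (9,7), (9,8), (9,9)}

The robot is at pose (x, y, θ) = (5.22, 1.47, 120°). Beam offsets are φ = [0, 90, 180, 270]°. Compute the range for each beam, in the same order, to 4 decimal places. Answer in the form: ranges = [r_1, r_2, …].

ranges = [4.0761, 0.9400, 0.5427, 4.3648]

beam 1: φ=0°, α=120°
  d=(-0.5000,0.8660)  start (5,1)  tX=0.4400 tY=0.6120  stride 1/|dx|=2.0000 1/|dy|=1.1547
    cross x-line → (4,1), t=0.4400
    cross y-line → (4,2), t=0.6120
    cross y-line → (4,3), t=1.7667
    cross x-line → (3,3), t=2.4400
    cross y-line → (3,4), t=2.9214
    cross y-line → (3,5), t=4.0761 (wall)
  → r_1 = 4.0761
beam 2: φ=90°, α=210°
  d=(-0.8660,-0.5000)  start (5,1)  tX=0.2540 tY=0.9400  stride 1/|dx|=1.1547 1/|dy|=2.0000
    cross x-line → (4,1), t=0.2540
    cross y-line → (4,0), t=0.9400 (wall)
  → r_2 = 0.9400
beam 3: φ=180°, α=300°
  d=(0.5000,-0.8660)  start (5,1)  tX=1.5600 tY=0.5427  stride 1/|dx|=2.0000 1/|dy|=1.1547
    cross y-line → (5,0), t=0.5427 (wall)
  → r_3 = 0.5427
beam 4: φ=270°, α=30°
  d=(0.8660,0.5000)  start (5,1)  tX=0.9007 tY=1.0600  stride 1/|dx|=1.1547 1/|dy|=2.0000
    cross x-line → (6,1), t=0.9007
    cross y-line → (6,2), t=1.0600
    cross x-line → (7,2), t=2.0554
    cross y-line → (7,3), t=3.0600
    cross x-line → (8,3), t=3.2101
    cross x-line → (9,3), t=4.3648 (wall)
  → r_4 = 4.3648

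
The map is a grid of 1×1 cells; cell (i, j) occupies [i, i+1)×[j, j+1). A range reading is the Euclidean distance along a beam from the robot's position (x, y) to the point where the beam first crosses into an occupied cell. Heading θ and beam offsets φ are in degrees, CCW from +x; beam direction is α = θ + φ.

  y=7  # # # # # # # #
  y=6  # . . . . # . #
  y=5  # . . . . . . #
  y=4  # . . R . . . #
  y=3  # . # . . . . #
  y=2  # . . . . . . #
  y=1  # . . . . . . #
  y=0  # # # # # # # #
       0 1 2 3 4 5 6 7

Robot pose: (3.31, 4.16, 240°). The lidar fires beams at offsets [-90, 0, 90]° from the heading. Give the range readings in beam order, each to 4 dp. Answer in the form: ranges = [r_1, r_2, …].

ranges = [2.6674, 0.6200, 4.2608]

beam 1: φ=-90°, α=150°
  cosα=-0.8660 sinα=0.5000 | (3,4) | tMaxX 0.3580 tMaxY 1.6800 | tΔX 1.1547 tΔY 2.0000
    t=0.3580 [x] (2,4)
    t=1.5127 [x] (1,4)
    t=1.6800 [y] (1,5)
    t=2.6674 [x] (0,5) — stop
  → r_1 = 2.6674
beam 2: φ=0°, α=240°
  cosα=-0.5000 sinα=-0.8660 | (3,4) | tMaxX 0.6200 tMaxY 0.1848 | tΔX 2.0000 tΔY 1.1547
    t=0.1848 [y] (3,3)
    t=0.6200 [x] (2,3) — stop
  → r_2 = 0.6200
beam 3: φ=90°, α=330°
  cosα=0.8660 sinα=-0.5000 | (3,4) | tMaxX 0.7967 tMaxY 0.3200 | tΔX 1.1547 tΔY 2.0000
    t=0.3200 [y] (3,3)
    t=0.7967 [x] (4,3)
    t=1.9514 [x] (5,3)
    t=2.3200 [y] (5,2)
    t=3.1061 [x] (6,2)
    t=4.2608 [x] (7,2) — stop
  → r_3 = 4.2608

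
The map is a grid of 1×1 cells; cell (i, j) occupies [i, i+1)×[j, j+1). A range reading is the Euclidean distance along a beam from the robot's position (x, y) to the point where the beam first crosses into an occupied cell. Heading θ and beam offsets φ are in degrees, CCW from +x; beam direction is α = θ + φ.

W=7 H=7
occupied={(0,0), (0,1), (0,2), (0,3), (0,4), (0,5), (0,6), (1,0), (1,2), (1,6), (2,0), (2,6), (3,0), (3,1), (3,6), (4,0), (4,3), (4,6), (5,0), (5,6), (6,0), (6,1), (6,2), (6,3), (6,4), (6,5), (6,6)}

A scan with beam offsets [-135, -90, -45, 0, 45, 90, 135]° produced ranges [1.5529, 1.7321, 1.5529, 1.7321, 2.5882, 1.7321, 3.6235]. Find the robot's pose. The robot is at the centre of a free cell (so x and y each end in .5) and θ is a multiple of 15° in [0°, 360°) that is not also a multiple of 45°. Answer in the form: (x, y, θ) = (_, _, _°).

Candidates: 22 free-cell centres × 16 headings = 352 poses. Raycast each; keep the one whose scan matches to 4 dp.
  (4.5, 2.5, 15°): beam 1 = 1.0000 ≠ 1.5529 ✗
  (3.5, 3.5, 120°): beam 1 = 0.5176 ≠ 1.5529 ✗
  (3.5, 3.5, 300°): beam 1 = 2.5882 ≠ 1.5529 ✗
  (4.5, 4.5, 30°): beam 1 = 0.5176 ≠ 1.5529 ✗
  (4.5, 1.5, 60°): beam 1 = 0.5176 ≠ 1.5529 ✗
  …
  (2.5, 4.5, 240°): r_1=1.5529, r_2=1.7321, r_3=1.5529, r_4=1.7321, r_5=2.5882, r_6=1.7321, r_7=3.6235 — all match ✓
Only this pose fits every beam.

(x, y, θ) = (2.5, 4.5, 240°)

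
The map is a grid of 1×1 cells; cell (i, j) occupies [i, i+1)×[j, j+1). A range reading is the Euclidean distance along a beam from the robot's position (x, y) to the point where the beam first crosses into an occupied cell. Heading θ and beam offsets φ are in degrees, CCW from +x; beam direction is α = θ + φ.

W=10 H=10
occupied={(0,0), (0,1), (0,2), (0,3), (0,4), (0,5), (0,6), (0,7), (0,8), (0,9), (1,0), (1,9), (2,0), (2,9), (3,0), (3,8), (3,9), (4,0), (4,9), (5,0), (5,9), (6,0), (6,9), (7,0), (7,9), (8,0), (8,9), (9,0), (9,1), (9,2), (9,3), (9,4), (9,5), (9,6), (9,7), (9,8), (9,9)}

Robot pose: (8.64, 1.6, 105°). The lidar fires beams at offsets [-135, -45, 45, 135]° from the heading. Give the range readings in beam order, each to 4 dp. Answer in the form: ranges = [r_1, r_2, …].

ranges = [0.4157, 0.7200, 8.8219, 0.6928]

beam 1: φ=-135°, α=330°
  dir = (cos 330°, sin 330°) = (0.8660, -0.5000); from cell (8,1)
  next x-line at t=0.4157, next y-line at t=1.2000; Δt_x=1.1547, Δt_y=2.0000
    x: enter (9,1) at t=0.4157 ← occupied
  → r_1 = 0.4157
beam 2: φ=-45°, α=60°
  dir = (cos 60°, sin 60°) = (0.5000, 0.8660); from cell (8,1)
  next x-line at t=0.7200, next y-line at t=0.4619; Δt_x=2.0000, Δt_y=1.1547
    y: enter (8,2) at t=0.4619
    x: enter (9,2) at t=0.7200 ← occupied
  → r_2 = 0.7200
beam 3: φ=45°, α=150°
  dir = (cos 150°, sin 150°) = (-0.8660, 0.5000); from cell (8,1)
  next x-line at t=0.7390, next y-line at t=0.8000; Δt_x=1.1547, Δt_y=2.0000
    x: enter (7,1) at t=0.7390
    y: enter (7,2) at t=0.8000
    x: enter (6,2) at t=1.8937
    y: enter (6,3) at t=2.8000
    x: enter (5,3) at t=3.0484
    x: enter (4,3) at t=4.2031
    y: enter (4,4) at t=4.8000
    x: enter (3,4) at t=5.3578
    x: enter (2,4) at t=6.5125
    y: enter (2,5) at t=6.8000
    x: enter (1,5) at t=7.6672
    y: enter (1,6) at t=8.8000
    x: enter (0,6) at t=8.8219 ← occupied
  → r_3 = 8.8219
beam 4: φ=135°, α=240°
  dir = (cos 240°, sin 240°) = (-0.5000, -0.8660); from cell (8,1)
  next x-line at t=1.2800, next y-line at t=0.6928; Δt_x=2.0000, Δt_y=1.1547
    y: enter (8,0) at t=0.6928 ← occupied
  → r_4 = 0.6928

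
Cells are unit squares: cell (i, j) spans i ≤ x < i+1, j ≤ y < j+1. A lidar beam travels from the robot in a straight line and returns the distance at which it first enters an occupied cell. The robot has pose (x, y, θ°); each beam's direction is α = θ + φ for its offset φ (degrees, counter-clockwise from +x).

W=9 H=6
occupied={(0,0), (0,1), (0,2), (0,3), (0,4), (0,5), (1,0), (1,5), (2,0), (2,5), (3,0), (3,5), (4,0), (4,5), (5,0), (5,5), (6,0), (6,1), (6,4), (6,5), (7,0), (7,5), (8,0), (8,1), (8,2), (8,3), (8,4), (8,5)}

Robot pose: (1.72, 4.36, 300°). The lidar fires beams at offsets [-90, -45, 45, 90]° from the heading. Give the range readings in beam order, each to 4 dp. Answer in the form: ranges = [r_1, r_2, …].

beam 1: φ=-90°, α=210°
  dir = (cos 210°, sin 210°) = (-0.8660, -0.5000); from cell (1,4)
  next x-line at t=0.8314, next y-line at t=0.7200; Δt_x=1.1547, Δt_y=2.0000
    y: enter (1,3) at t=0.7200
    x: enter (0,3) at t=0.8314 ← occupied
  → r_1 = 0.8314
beam 2: φ=-45°, α=255°
  dir = (cos 255°, sin 255°) = (-0.2588, -0.9659); from cell (1,4)
  next x-line at t=2.7819, next y-line at t=0.3727; Δt_x=3.8637, Δt_y=1.0353
    y: enter (1,3) at t=0.3727
    y: enter (1,2) at t=1.4080
    y: enter (1,1) at t=2.4433
    x: enter (0,1) at t=2.7819 ← occupied
  → r_2 = 2.7819
beam 3: φ=45°, α=345°
  dir = (cos 345°, sin 345°) = (0.9659, -0.2588); from cell (1,4)
  next x-line at t=0.2899, next y-line at t=1.3909; Δt_x=1.0353, Δt_y=3.8637
    x: enter (2,4) at t=0.2899
    x: enter (3,4) at t=1.3252
    y: enter (3,3) at t=1.3909
    x: enter (4,3) at t=2.3604
    x: enter (5,3) at t=3.3957
    x: enter (6,3) at t=4.4310
    y: enter (6,2) at t=5.2546
    x: enter (7,2) at t=5.4663
    x: enter (8,2) at t=6.5015 ← occupied
  → r_3 = 6.5015
beam 4: φ=90°, α=30°
  dir = (cos 30°, sin 30°) = (0.8660, 0.5000); from cell (1,4)
  next x-line at t=0.3233, next y-line at t=1.2800; Δt_x=1.1547, Δt_y=2.0000
    x: enter (2,4) at t=0.3233
    y: enter (2,5) at t=1.2800 ← occupied
  → r_4 = 1.2800

ranges = [0.8314, 2.7819, 6.5015, 1.2800]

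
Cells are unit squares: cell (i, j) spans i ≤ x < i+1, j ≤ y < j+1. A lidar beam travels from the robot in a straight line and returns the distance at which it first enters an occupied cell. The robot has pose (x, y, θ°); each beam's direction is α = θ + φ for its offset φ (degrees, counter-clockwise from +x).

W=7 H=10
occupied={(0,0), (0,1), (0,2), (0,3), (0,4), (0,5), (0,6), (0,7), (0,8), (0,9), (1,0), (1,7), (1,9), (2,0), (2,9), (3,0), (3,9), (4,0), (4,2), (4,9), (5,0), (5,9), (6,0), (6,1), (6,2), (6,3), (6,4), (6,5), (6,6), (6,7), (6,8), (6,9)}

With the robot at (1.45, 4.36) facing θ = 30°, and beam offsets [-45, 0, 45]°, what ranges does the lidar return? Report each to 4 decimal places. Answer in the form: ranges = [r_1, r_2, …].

beam 1: φ=-45°, α=345°
  d=(0.9659,-0.2588)  start (1,4)  tX=0.5694 tY=1.3909  stride 1/|dx|=1.0353 1/|dy|=3.8637
    cross x-line → (2,4), t=0.5694
    cross y-line → (2,3), t=1.3909
    cross x-line → (3,3), t=1.6047
    cross x-line → (4,3), t=2.6400
    cross x-line → (5,3), t=3.6752
    cross x-line → (6,3), t=4.7105 (wall)
  → r_1 = 4.7105
beam 2: φ=0°, α=30°
  d=(0.8660,0.5000)  start (1,4)  tX=0.6351 tY=1.2800  stride 1/|dx|=1.1547 1/|dy|=2.0000
    cross x-line → (2,4), t=0.6351
    cross y-line → (2,5), t=1.2800
    cross x-line → (3,5), t=1.7898
    cross x-line → (4,5), t=2.9445
    cross y-line → (4,6), t=3.2800
    cross x-line → (5,6), t=4.0992
    cross x-line → (6,6), t=5.2539 (wall)
  → r_2 = 5.2539
beam 3: φ=45°, α=75°
  d=(0.2588,0.9659)  start (1,4)  tX=2.1250 tY=0.6626  stride 1/|dx|=3.8637 1/|dy|=1.0353
    cross y-line → (1,5), t=0.6626
    cross y-line → (1,6), t=1.6979
    cross x-line → (2,6), t=2.1250
    cross y-line → (2,7), t=2.7331
    cross y-line → (2,8), t=3.7684
    cross y-line → (2,9), t=4.8037 (wall)
  → r_3 = 4.8037

ranges = [4.7105, 5.2539, 4.8037]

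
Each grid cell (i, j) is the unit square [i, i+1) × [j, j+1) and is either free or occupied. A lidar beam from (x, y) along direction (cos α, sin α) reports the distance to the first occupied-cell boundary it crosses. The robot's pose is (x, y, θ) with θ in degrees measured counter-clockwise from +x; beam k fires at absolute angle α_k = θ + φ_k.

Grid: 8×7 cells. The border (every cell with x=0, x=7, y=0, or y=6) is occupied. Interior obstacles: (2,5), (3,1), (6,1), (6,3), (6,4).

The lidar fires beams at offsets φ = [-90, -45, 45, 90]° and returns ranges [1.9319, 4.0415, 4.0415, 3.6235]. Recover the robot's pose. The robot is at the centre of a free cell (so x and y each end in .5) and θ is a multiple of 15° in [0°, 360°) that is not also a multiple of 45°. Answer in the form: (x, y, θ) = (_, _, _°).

(x, y, θ) = (4.5, 2.5, 105°)

The pose lattice has 25·16 = 400 candidates. Test each by forward raycasting.
  (4.5, 3.5, 285°): beam 1 = 3.6235 ≠ 1.9319 ✗
  (2.5, 1.5, 75°): beam 1 = 0.5176 ≠ 1.9319 ✗
  (6.5, 2.5, 120°): beam 1 = 0.5774 ≠ 1.9319 ✗
  (5.5, 2.5, 15°): beam 1 = 1.5529 ≠ 1.9319 ✗
  …
  (4.5, 2.5, 105°): r_1=1.9319, r_2=4.0415, r_3=4.0415, r_4=3.6235 — all match ✓
Only this pose fits every beam.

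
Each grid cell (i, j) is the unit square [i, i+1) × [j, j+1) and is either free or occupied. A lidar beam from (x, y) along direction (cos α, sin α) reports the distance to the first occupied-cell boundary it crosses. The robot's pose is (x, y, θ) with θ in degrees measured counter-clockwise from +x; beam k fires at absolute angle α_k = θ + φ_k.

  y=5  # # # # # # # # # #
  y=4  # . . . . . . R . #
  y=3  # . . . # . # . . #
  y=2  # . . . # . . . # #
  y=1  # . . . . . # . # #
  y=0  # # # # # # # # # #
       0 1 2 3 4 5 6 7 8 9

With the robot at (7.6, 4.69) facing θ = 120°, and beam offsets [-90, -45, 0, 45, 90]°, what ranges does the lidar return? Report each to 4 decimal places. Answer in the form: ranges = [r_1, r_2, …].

ranges = [0.6200, 0.3209, 0.3580, 1.1977, 1.3800]

beam 1: φ=-90°, α=30°
  cosα=0.8660 sinα=0.5000 | (7,4) | tMaxX 0.4619 tMaxY 0.6200 | tΔX 1.1547 tΔY 2.0000
    t=0.4619 [x] (8,4)
    t=0.6200 [y] (8,5) — stop
  → r_1 = 0.6200
beam 2: φ=-45°, α=75°
  cosα=0.2588 sinα=0.9659 | (7,4) | tMaxX 1.5455 tMaxY 0.3209 | tΔX 3.8637 tΔY 1.0353
    t=0.3209 [y] (7,5) — stop
  → r_2 = 0.3209
beam 3: φ=0°, α=120°
  cosα=-0.5000 sinα=0.8660 | (7,4) | tMaxX 1.2000 tMaxY 0.3580 | tΔX 2.0000 tΔY 1.1547
    t=0.3580 [y] (7,5) — stop
  → r_3 = 0.3580
beam 4: φ=45°, α=165°
  cosα=-0.9659 sinα=0.2588 | (7,4) | tMaxX 0.6212 tMaxY 1.1977 | tΔX 1.0353 tΔY 3.8637
    t=0.6212 [x] (6,4)
    t=1.1977 [y] (6,5) — stop
  → r_4 = 1.1977
beam 5: φ=90°, α=210°
  cosα=-0.8660 sinα=-0.5000 | (7,4) | tMaxX 0.6928 tMaxY 1.3800 | tΔX 1.1547 tΔY 2.0000
    t=0.6928 [x] (6,4)
    t=1.3800 [y] (6,3) — stop
  → r_5 = 1.3800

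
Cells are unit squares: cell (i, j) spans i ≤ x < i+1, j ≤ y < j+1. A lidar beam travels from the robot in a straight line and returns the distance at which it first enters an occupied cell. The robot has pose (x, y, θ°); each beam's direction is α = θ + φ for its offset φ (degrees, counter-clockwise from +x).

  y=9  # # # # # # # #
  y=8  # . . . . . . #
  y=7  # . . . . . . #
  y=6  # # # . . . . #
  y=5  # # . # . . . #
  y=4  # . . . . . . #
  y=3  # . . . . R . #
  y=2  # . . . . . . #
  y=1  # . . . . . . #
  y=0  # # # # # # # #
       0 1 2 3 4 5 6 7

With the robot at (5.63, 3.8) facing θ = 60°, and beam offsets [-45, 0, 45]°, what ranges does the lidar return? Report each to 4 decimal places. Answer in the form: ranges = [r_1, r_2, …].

beam 1: φ=-45°, α=15°
  d=(0.9659,0.2588)  start (5,3)  tX=0.3831 tY=0.7727  stride 1/|dx|=1.0353 1/|dy|=3.8637
    cross x-line → (6,3), t=0.3831
    cross y-line → (6,4), t=0.7727
    cross x-line → (7,4), t=1.4183 (wall)
  → r_1 = 1.4183
beam 2: φ=0°, α=60°
  d=(0.5000,0.8660)  start (5,3)  tX=0.7400 tY=0.2309  stride 1/|dx|=2.0000 1/|dy|=1.1547
    cross y-line → (5,4), t=0.2309
    cross x-line → (6,4), t=0.7400
    cross y-line → (6,5), t=1.3856
    cross y-line → (6,6), t=2.5403
    cross x-line → (7,6), t=2.7400 (wall)
  → r_2 = 2.7400
beam 3: φ=45°, α=105°
  d=(-0.2588,0.9659)  start (5,3)  tX=2.4341 tY=0.2071  stride 1/|dx|=3.8637 1/|dy|=1.0353
    cross y-line → (5,4), t=0.2071
    cross y-line → (5,5), t=1.2423
    cross y-line → (5,6), t=2.2776
    cross x-line → (4,6), t=2.4341
    cross y-line → (4,7), t=3.3129
    cross y-line → (4,8), t=4.3482
    cross y-line → (4,9), t=5.3834 (wall)
  → r_3 = 5.3834

ranges = [1.4183, 2.7400, 5.3834]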